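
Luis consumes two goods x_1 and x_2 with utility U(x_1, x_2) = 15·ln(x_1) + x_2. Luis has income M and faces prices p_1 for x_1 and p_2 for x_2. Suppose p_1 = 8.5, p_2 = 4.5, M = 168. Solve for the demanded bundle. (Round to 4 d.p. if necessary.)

MU_x_1 = 15/x_1, MU_x_2 = 1. Tangency: 15/x_1 = p_1/p_2.
So x_1*(p_1,p_2) = 15·p_2/p_1, independent of income; and x_2* = (M − 15·p_2)/p_2.
At the given prices: x_1* = 15·4.5/8.5 = 7.9412, and x_2* = 22.3333.

x_1* = 7.9412, x_2* = 22.3333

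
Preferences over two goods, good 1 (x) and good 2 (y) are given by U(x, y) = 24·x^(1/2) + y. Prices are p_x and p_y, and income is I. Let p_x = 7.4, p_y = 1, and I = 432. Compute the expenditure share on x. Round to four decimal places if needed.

share on x = 0.045

MU_x = 12/√x, MU_y = 1. Tangency: 12/√x = p_x/p_y.
Thus x* = (12·p_y/p_x)² — independent of I — with the rest of income spent on y.
Plugging in: x* = (12·1/7.4)² = 2.6297, y* = 412.5405.
Expenditure on x: 7.4·2.6297 = 19.4595; share = 0.045.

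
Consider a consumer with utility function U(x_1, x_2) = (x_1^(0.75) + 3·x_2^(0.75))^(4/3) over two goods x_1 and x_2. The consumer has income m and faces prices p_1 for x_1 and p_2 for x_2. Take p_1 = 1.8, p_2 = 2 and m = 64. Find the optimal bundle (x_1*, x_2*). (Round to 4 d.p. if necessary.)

x_1* = 0.5921, x_2* = 31.4671

From the CES first-order condition, (1/3)·(x_2/x_1)^(0.25) = p_1/p_2.
Solve for the ratio: x_2/x_1 = [3·p_1/p_2]^(4).
Substitute x_2 = (x_2/x_1)·x_1 into the budget: x_1* = m/(p_1 + p_2·(x_2/x_1)).
Numerically x_2/x_1 = 53.1441, so x_1* = 64/(1.8 + 2·53.1441) = 0.5921 and x_2* = 53.1441·0.5921 = 31.4671.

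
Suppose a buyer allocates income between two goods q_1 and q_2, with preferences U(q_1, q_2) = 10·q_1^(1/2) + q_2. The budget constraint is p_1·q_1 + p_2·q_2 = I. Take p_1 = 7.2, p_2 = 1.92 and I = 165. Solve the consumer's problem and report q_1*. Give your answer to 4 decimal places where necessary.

Solve: √q_1 = 5·p_2/p_1, so q_1*(p_1,p_2) = (5·p_2/p_1)², and q_2* = (I − p_1·q_1*)/p_2.
Plugging in: q_1* = (5·1.92/7.2)² = 1.7778.

q_1* = 1.7778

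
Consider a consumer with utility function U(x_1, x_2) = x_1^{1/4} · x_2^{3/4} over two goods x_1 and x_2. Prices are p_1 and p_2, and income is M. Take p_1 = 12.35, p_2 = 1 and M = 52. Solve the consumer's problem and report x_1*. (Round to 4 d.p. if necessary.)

x_1* = 1.0526

Demand: x_1*(p_1,p_2,M) = 0.25·M/p_1 and x_2* = 0.75·M/p_2.
At p_1=12.35, p_2=1, M=52: x_1* = 0.25·52/12.35 = 1.0526.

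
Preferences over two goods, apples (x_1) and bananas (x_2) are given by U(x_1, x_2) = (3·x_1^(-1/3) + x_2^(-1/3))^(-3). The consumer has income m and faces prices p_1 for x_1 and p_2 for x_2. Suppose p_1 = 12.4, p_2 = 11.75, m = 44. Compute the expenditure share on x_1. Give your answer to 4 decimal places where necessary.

MU_x_1 ∝ 3·x_1^(-4/3), MU_x_2 ∝ x_2^(-4/3), so MRS = 3·(x_2/x_1)^(4/3) = p_1/p_2.
Solve for the ratio: x_2/x_1 = [(1/3)·p_1/p_2]^(0.75).
Substitute x_2 = (x_2/x_1)·x_1 into the budget: x_1* = m/(p_1 + p_2·(x_2/x_1)).
Numerically x_2/x_1 = 0.456769, so x_1* = 44/(12.4 + 11.75·0.456769) = 2.4765 and x_2* = 0.456769·2.4765 = 1.1312.
Expenditure on x_1: 12.4·2.4765 = 30.7085; share = 0.6979.

share on x_1 = 0.6979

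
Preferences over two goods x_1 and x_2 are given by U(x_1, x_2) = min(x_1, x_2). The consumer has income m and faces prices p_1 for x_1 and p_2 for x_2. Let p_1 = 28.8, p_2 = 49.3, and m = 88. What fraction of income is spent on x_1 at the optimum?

Leontief preferences: the optimum is at the kink where x_1/1 = x_2/1, i.e. x_2 = x_1.
Budget: p_1·x_1 + p_2·x_1 = m, so (p_1 + p_2)·x_1 = m.
Demand: x_1*(p_1,p_2,m) = m/(p_1 + p_2), x_2* = m/(p_1 + p_2).
Here 28.8 + 49.3 = 78.1, giving x_1* = 1.1268 and x_2* = 1.1268.
Expenditure on x_1: 28.8·1.1268 = 32.4507; share = 0.3688.

share on x_1 = 0.3688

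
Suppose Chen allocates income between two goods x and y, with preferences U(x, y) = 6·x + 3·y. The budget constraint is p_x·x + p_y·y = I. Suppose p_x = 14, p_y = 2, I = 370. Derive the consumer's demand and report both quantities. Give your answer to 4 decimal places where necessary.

y gives more utility per dollar, so spend all income on y: y* = I/p_y, x* = 0.
Numerically: x* = 0, y* = 185.

x* = 0, y* = 185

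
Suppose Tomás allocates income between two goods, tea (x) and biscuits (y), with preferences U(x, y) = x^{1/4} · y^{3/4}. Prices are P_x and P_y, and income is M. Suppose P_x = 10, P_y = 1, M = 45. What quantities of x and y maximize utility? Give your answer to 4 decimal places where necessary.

x* = 1.125, y* = 33.75

MU_x/MU_y = (0.25·y)/(0.75·x); tangency sets this equal to P_x/P_y.
Rearranging, P_y·y = 3·P_x·x. Substituting into the budget gives P_x·x·(1 + 3) = M.
Demand: x*(P_x,P_y,M) = 0.25·M/P_x and y* = 0.75·M/P_y.
At P_x=10, P_y=1, M=45: x* = 0.25·45/10 = 1.125, y* = 33.75.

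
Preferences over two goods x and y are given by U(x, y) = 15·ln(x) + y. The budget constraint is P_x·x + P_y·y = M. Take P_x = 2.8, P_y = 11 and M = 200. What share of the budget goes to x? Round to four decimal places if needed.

share on x = 0.825

MU_x = 15/x, MU_y = 1. Tangency: 15/x = P_x/P_y.
So x*(P_x,P_y) = 15·P_y/P_x, independent of income; and y* = (M − 15·P_y)/P_y.
At the given prices: x* = 15·11/2.8 = 58.9286, and y* = 3.1818.
Expenditure on x: 2.8·58.9286 = 165; share = 0.825.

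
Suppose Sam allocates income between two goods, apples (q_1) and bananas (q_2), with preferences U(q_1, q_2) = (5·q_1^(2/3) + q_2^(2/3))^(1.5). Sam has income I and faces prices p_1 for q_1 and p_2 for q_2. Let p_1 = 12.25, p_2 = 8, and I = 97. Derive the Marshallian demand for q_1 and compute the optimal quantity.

From the CES first-order condition, 5·(q_2/q_1)^(1/3) = p_1/p_2.
Solve for the ratio: q_2/q_1 = [(1/5)·p_1/p_2]^(3).
Substitute q_2 = (q_2/q_1)·q_1 into the budget: q_1* = I/(p_1 + p_2·(q_2/q_1)).
Numerically q_2/q_1 = 0.028723, so q_1* = 97/(12.25 + 8·0.028723) = 7.7726.

q_1* = 7.7726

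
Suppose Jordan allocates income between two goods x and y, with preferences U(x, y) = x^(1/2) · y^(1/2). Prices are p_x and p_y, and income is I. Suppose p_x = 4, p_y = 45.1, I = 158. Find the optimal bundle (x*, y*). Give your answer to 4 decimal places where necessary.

At p_x=4, p_y=45.1, I=158: x* = 0.5·158/4 = 19.75, y* = 1.7517.

x* = 19.75, y* = 1.7517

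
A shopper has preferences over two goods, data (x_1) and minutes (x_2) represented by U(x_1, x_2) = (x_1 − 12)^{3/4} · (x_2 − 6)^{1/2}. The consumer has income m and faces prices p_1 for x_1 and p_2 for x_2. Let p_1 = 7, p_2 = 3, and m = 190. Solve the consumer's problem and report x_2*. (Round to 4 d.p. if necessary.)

x_2* = 17.7333

This is Cobb-Douglas in (x_1−12, x_2−6): tangency gives 0.75·p_2·(x_2−6) = 0.5·p_1·(x_1−12).
After buying the subsistence bundle (12, 6), a share 0.6 of the remaining income goes to x_1: x_1* = 12 + 0.6·(m − 12p_1 − 6p_2)/p_1.
Discretionary income = 190 − 12·7 − 6·3 = 88; x_2* = 6 + 0.4·88/3 = 17.7333.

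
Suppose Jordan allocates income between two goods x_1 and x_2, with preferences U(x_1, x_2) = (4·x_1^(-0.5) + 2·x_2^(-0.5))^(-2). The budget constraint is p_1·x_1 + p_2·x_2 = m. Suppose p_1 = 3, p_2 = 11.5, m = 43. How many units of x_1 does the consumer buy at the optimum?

x_1* = 7.2175

MU_x_1 ∝ 4·x_1^(-1.5), MU_x_2 ∝ 2·x_2^(-1.5), so MRS = 2·(x_2/x_1)^(1.5) = p_1/p_2.
Hence x_2/x_1 = ((1/2)·p_1/p_2)^(1/(1.5)), i.e. raised to the 2/3 power.
Substitute x_2 = (x_2/x_1)·x_1 into the budget: x_1* = m/(p_1 + p_2·(x_2/x_1)).
Numerically x_2/x_1 = 0.257195, so x_1* = 43/(3 + 11.5·0.257195) = 7.2175.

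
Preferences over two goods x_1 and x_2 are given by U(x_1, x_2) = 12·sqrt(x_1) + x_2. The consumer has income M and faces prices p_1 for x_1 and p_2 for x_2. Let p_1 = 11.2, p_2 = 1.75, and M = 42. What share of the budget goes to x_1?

share on x_1 = 0.2344

Thus x_1* = (6·p_2/p_1)² — independent of M — with the rest of income spent on x_2.
Plugging in: x_1* = (6·1.75/11.2)² = 0.8789, x_2* = 18.375.
Expenditure on x_1: 11.2·0.8789 = 9.8438; share = 0.2344.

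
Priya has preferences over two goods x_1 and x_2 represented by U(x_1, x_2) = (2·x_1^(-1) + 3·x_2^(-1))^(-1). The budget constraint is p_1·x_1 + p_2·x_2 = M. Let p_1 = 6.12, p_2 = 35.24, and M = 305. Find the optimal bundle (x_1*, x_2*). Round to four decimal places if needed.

x_1* = 12.6523, x_2* = 6.4577

Substitute x_2 = (x_2/x_1)·x_1 into the budget: x_1* = M/(p_1 + p_2·(x_2/x_1)).
Numerically x_2/x_1 = 0.510391, so x_1* = 305/(6.12 + 35.24·0.510391) = 12.6523 and x_2* = 0.510391·12.6523 = 6.4577.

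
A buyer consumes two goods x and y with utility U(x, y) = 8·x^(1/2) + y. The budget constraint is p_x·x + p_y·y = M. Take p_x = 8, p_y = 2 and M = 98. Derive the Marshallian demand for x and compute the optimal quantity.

Set MRS = p_x/p_y: 4·x^(−1/2) = p_x/p_y.
Solve: √x = 4·p_y/p_x, so x*(p_x,p_y) = (4·p_y/p_x)², and y* = (M − p_x·x*)/p_y.
Plugging in: x* = (4·2/8)² = 1.

x* = 1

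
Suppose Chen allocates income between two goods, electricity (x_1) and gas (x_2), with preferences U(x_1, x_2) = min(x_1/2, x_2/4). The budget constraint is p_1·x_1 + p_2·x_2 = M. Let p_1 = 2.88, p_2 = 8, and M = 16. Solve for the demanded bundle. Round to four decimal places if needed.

x_1* = 0.8475, x_2* = 1.6949

With perfect complements, no substitution: consume in ratio x_1:x_2 = 2:4.
Budget: p_1·x_1 + p_2·2·x_1 = M, so (2·p_1 + 4·p_2)·x_1 = 2·M.
Demand: x_1*(p_1,p_2,M) = 2·M/(2·p_1 + 4·p_2), x_2* = 4·M/(2·p_1 + 4·p_2).
Here 2·2.88 + 4·8 = 37.76, giving x_1* = 0.8475 and x_2* = 1.6949.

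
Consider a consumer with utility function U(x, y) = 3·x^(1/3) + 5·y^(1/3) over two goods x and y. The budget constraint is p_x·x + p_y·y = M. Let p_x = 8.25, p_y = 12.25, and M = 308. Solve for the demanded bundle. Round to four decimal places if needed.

MU_x ∝ 3·x^(-2/3), MU_y ∝ 5·y^(-2/3), so MRS = (3/5)·(y/x)^(2/3) = p_x/p_y.
Solve for the ratio: y/x = [(5/3)·p_x/p_y]^(1.5).
Substitute y = (y/x)·x into the budget: x* = M/(p_x + p_y·(y/x)).
Numerically y/x = 1.189186, so x* = 308/(8.25 + 12.25·1.189186) = 13.4984 and y* = 1.189186·13.4984 = 16.0521.

x* = 13.4984, y* = 16.0521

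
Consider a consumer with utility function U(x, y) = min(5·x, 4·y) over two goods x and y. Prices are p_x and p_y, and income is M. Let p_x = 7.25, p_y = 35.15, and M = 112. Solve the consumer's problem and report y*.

y* = 2.735

Leontief preferences: the optimum is at the kink where x/4 = y/5, i.e. y = (5/4)·x.
Budget: p_x·x + p_y·(5/4)·x = M, so (4·p_x + 5·p_y)·x = 4·M.
Demand: x*(p_x,p_y,M) = 4·M/(4·p_x + 5·p_y), y* = 5·M/(4·p_x + 5·p_y).
Here 4·7.25 + 5·35.15 = 204.75, giving y* = 2.735.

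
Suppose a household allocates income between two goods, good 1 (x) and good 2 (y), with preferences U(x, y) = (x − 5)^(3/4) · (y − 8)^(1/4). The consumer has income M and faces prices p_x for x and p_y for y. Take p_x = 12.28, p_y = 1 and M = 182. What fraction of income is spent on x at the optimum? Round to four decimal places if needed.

share on x = 0.8014

After buying the subsistence bundle (5, 8), a share 0.75 of the remaining income goes to x: x* = 5 + 0.75·(M − 5p_x − 8p_y)/p_x.
Discretionary income = 182 − 5·12.28 − 8·1 = 112.6; x* = 5 + 0.75·112.6/12.28 = 11.877; y* = 8 + 0.25·112.6/1 = 36.15.
Expenditure on x: 12.28·11.877 = 145.85; share = 0.8014.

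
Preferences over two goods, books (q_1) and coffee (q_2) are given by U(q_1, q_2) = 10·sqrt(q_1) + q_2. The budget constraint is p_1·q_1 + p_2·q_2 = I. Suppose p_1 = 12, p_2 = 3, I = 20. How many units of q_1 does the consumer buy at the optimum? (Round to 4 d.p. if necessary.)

Utility is quasi-linear in q_2; the FOC for q_1 is 5/√q_1 = p_1/p_2.
Solve: √q_1 = 5·p_2/p_1, so q_1*(p_1,p_2) = (5·p_2/p_1)², and q_2* = (I − p_1·q_1*)/p_2.
Plugging in: q_1* = (5·3/12)² = 1.5625.

q_1* = 1.5625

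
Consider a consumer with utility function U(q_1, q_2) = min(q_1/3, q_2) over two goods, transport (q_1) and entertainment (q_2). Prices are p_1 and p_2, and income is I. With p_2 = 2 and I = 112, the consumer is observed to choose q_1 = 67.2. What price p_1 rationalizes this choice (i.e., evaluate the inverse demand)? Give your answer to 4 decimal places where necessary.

p_1 = 1

Leontief preferences: the optimum is at the kink where q_1/3 = q_2/1, i.e. q_2 = (1/3)·q_1.
Budget: p_1·q_1 + p_2·(1/3)·q_1 = I, so (3·p_1 + p_2)·q_1 = 3·I.
Demand: q_1*(p_1,p_2,I) = 3·I/(3·p_1 + p_2), q_2* = I/(3·p_1 + p_2).
Set q_1* = 67.2 in the demand function and solve for p_1: p_1 = 1.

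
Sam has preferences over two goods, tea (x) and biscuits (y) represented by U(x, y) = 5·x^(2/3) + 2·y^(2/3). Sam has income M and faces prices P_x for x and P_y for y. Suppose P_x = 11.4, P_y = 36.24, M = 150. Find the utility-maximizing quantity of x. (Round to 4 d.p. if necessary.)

x* = 13.0751

With the ratio pinned down, the budget gives x* = M/(P_x + P_y·(y/x)) and y* = (y/x)·x*.
Numerically y/x = 0.001992, so x* = 150/(11.4 + 36.24·0.001992) = 13.0751.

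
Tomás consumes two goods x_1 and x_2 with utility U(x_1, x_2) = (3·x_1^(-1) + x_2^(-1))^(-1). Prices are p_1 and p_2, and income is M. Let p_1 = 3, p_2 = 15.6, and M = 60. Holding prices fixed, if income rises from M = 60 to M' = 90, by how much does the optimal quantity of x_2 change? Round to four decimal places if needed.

Δx_2* = 1.0929

MU_x_1 ∝ 3·x_1^(-2), MU_x_2 ∝ x_2^(-2), so MRS = 3·(x_2/x_1)^(2) = p_1/p_2.
Solve for the ratio: x_2/x_1 = [(1/3)·p_1/p_2]^(0.5).
Substitute x_2 = (x_2/x_1)·x_1 into the budget: x_1* = M/(p_1 + p_2·(x_2/x_1)).
Numerically x_2/x_1 = 0.253185, so x_1* = 60/(3 + 15.6·0.253185) = 8.6335 and x_2* = 0.253185·8.6335 = 2.1859.
At M' = 90: x_2* = 3.2788. Change: 3.2788 − 2.1859 = 1.0929.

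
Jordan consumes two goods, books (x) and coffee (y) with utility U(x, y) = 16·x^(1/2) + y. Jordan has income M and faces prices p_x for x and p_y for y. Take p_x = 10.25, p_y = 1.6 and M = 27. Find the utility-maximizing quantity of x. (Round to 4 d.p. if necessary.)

x* = 1.5595

Utility is quasi-linear in y; the FOC for x is 8/√x = p_x/p_y.
Thus x* = (8·p_y/p_x)² — independent of M — with the rest of income spent on y.
Plugging in: x* = (8·1.6/10.25)² = 1.5595.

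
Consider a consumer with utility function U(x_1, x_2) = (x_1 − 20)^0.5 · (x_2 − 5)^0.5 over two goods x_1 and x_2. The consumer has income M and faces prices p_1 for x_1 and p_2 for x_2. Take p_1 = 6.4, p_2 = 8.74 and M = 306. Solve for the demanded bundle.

This is Cobb-Douglas in (x_1−20, x_2−5): tangency gives 0.5·p_2·(x_2−5) = 0.5·p_1·(x_1−20).
After buying the subsistence bundle (20, 5), a share 0.5 of the remaining income goes to x_1: x_1* = 20 + 0.5·(M − 20p_1 − 5p_2)/p_1.
Discretionary income = 306 − 20·6.4 − 5·8.74 = 134.3; x_1* = 20 + 0.5·134.3/6.4 = 30.4922; x_2* = 5 + 0.5·134.3/8.74 = 12.6831.

x_1* = 30.4922, x_2* = 12.6831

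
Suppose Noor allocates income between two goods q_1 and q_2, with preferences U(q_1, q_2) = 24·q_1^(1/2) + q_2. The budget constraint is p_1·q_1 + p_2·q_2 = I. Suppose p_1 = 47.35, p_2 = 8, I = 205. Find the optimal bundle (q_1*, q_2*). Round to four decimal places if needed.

q_1* = 4.1106, q_2* = 1.2955

MU_q_1 = 12/√q_1, MU_q_2 = 1. Tangency: 12/√q_1 = p_1/p_2.
Solve: √q_1 = 12·p_2/p_1, so q_1*(p_1,p_2) = (12·p_2/p_1)², and q_2* = (I − p_1·q_1*)/p_2.
Plugging in: q_1* = (12·8/47.35)² = 4.1106, q_2* = 1.2955.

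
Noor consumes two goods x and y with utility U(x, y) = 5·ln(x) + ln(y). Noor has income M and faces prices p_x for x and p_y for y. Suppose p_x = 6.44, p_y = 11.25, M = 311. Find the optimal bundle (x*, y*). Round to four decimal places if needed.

x* = 40.2433, y* = 4.6074

The MRS is 5·y/x. Set MRS = p_x/p_y.
Rearranging, p_y·y = (1/5)·p_x·x. Substituting into the budget gives p_x·x·(1 + (1/5)) = M.
Demand: x*(p_x,p_y,M) = 5/6·M/p_x and y* = 1/6·M/p_y.
At p_x=6.44, p_y=11.25, M=311: x* = 5/6·311/6.44 = 40.2433, y* = 4.6074.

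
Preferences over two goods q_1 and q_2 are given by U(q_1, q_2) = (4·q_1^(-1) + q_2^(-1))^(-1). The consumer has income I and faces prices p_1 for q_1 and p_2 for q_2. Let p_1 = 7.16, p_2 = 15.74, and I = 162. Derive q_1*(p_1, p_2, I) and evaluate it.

q_1* = 12.9933

MU_q_1 ∝ 4·q_1^(-2), MU_q_2 ∝ q_2^(-2), so MRS = 4·(q_2/q_1)^(2) = p_1/p_2.
Solve for the ratio: q_2/q_1 = [(1/4)·p_1/p_2]^(0.5).
With the ratio pinned down, the budget gives q_1* = I/(p_1 + p_2·(q_2/q_1)) and q_2* = (q_2/q_1)·q_1*.
Numerically q_2/q_1 = 0.337228, so q_1* = 162/(7.16 + 15.74·0.337228) = 12.9933.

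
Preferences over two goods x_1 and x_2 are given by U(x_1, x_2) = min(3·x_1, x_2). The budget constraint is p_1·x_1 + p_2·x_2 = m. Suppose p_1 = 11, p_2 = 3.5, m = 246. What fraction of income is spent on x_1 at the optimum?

With perfect complements, no substitution: consume in ratio x_1:x_2 = 1:3.
Budget: p_1·x_1 + p_2·3·x_1 = m, so (p_1 + 3·p_2)·x_1 = m.
Demand: x_1*(p_1,p_2,m) = m/(p_1 + 3·p_2), x_2* = 3·m/(p_1 + 3·p_2).
Here 11 + 3·3.5 = 21.5, giving x_1* = 11.4419 and x_2* = 34.3256.
Expenditure on x_1: 11·11.4419 = 125.8605; share = 0.5116.

share on x_1 = 0.5116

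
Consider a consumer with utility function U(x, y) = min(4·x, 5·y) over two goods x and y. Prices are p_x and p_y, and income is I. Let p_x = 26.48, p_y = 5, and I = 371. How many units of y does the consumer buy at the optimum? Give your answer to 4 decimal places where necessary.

Leontief preferences: the optimum is at the kink where x/5 = y/4, i.e. y = (4/5)·x.
Budget: p_x·x + p_y·(4/5)·x = I, so (5·p_x + 4·p_y)·x = 5·I.
Demand: x*(p_x,p_y,I) = 5·I/(5·p_x + 4·p_y), y* = 4·I/(5·p_x + 4·p_y).
Here 5·26.48 + 4·5 = 152.4, giving y* = 9.7375.

y* = 9.7375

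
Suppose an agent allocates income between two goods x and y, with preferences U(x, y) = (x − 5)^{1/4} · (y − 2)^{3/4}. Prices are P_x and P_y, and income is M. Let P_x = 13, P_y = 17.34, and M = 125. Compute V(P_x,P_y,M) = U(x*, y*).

Let x' = x−5, y' = y−2. MRS = (1/3)·y'/x' = P_x/P_y.
Substituting into the budget: x* = 5 + 0.25·(M − 5·P_x − 2·P_y)/P_x, and y* = 2 + 0.75·(…)/P_y.
Discretionary income = 125 − 5·13 − 2·17.34 = 25.32; x* = 5 + 0.25·25.32/13 = 5.4869; y* = 2 + 0.75·25.32/17.34 = 3.0952.
Utility at the optimum: U(5.4869, 3.0952) = 0.8943.

V = 0.8943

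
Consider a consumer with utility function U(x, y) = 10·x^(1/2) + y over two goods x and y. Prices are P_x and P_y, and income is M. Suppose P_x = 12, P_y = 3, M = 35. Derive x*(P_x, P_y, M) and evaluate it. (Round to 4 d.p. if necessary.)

Utility is quasi-linear in y; the FOC for x is 5/√x = P_x/P_y.
Thus x* = (5·P_y/P_x)² — independent of M — with the rest of income spent on y.
Plugging in: x* = (5·3/12)² = 1.5625.

x* = 1.5625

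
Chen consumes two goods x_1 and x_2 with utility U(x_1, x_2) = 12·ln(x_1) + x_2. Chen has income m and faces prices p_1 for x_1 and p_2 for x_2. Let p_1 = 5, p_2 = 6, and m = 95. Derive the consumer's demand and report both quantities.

x_1* = 14.4, x_2* = 3.8333

At the given prices: x_1* = 12·6/5 = 14.4, and x_2* = 3.8333.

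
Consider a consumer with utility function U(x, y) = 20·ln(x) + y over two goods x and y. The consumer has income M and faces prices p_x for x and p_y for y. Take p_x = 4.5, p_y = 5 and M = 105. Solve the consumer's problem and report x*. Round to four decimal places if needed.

x* = 22.2222

So x*(p_x,p_y) = 20·p_y/p_x, independent of income; and y* = (M − 20·p_y)/p_y.
At the given prices: x* = 20·5/4.5 = 22.2222.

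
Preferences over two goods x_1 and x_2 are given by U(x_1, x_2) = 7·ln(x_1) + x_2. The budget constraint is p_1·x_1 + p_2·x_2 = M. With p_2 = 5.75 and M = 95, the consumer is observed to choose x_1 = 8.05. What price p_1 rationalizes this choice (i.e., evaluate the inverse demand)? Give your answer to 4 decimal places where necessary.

MU_x_1 = 7/x_1, MU_x_2 = 1. Tangency: 7/x_1 = p_1/p_2.
So x_1*(p_1,p_2) = 7·p_2/p_1, independent of income; and x_2* = (M − 7·p_2)/p_2.
Set x_1* = 8.05 in the demand function and solve for p_1: p_1 = 5.

p_1 = 5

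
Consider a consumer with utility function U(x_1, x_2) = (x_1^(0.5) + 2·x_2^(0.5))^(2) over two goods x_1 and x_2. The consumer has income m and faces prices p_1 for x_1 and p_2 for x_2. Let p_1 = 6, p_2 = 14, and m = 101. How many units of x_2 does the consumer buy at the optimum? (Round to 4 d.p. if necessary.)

x_2* = 4.5564

Numerically x_2/x_1 = 0.734694, so x_1* = 101/(6 + 14·0.734694) = 6.2018 and x_2* = 0.734694·6.2018 = 4.5564.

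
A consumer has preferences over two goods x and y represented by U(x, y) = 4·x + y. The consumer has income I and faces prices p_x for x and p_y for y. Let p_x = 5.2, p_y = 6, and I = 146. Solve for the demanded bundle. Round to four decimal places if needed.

Linear utility — the consumer picks whichever good has higher MU/price: 4/5.2 = 0.7692 vs 1/6 = 0.1667.
x gives more utility per dollar, so spend all income on x: x* = I/p_x, y* = 0.
Numerically: x* = 28.0769, y* = 0.

x* = 28.0769, y* = 0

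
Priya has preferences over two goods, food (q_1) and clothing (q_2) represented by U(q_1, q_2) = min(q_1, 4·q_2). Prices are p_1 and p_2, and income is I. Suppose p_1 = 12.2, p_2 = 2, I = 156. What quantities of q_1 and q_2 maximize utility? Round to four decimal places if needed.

q_1* = 12.2835, q_2* = 3.0709

Leontief preferences: the optimum is at the kink where q_1/4 = q_2/1, i.e. q_2 = (1/4)·q_1.
Budget: p_1·q_1 + p_2·(1/4)·q_1 = I, so (4·p_1 + p_2)·q_1 = 4·I.
Demand: q_1*(p_1,p_2,I) = 4·I/(4·p_1 + p_2), q_2* = I/(4·p_1 + p_2).
Here 4·12.2 + 2 = 50.8, giving q_1* = 12.2835 and q_2* = 3.0709.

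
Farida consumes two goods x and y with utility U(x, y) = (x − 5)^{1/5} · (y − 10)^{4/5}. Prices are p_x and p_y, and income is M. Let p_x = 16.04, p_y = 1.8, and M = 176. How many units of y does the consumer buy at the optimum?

y* = 44.5778

This is Cobb-Douglas in (x−5, y−10): tangency gives 0.2·p_y·(y−10) = 0.8·p_x·(x−5).
Substituting into the budget: x* = 5 + 0.2·(M − 5·p_x − 10·p_y)/p_x, and y* = 10 + 0.8·(…)/p_y.
Discretionary income = 176 − 5·16.04 − 10·1.8 = 77.8; y* = 10 + 0.8·77.8/1.8 = 44.5778.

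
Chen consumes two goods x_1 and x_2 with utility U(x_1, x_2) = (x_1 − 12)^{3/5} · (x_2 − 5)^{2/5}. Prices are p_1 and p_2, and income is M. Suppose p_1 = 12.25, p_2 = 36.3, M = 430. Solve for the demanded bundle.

MRS = (3/2)·(x_2−5)/(x_1−12). Tangency with p_1/p_2 gives x_2−5 = (2/3)·(p_1/p_2)·(x_1−12).
After buying the subsistence bundle (12, 5), a share 0.6 of the remaining income goes to x_1: x_1* = 12 + 0.6·(M − 12p_1 − 5p_2)/p_1.
Discretionary income = 430 − 12·12.25 − 5·36.3 = 101.5; x_1* = 12 + 0.6·101.5/12.25 = 16.9714; x_2* = 5 + 0.4·101.5/36.3 = 6.1185.

x_1* = 16.9714, x_2* = 6.1185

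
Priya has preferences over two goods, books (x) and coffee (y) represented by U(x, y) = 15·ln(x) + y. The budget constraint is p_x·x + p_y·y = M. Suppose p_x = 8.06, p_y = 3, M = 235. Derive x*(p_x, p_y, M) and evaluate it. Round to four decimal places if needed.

x* = 5.5831

Set MRS = p_x/p_y: (15/x)/1 = p_x/p_y.
So x*(p_x,p_y) = 15·p_y/p_x, independent of income; and y* = (M − 15·p_y)/p_y.
At the given prices: x* = 15·3/8.06 = 5.5831.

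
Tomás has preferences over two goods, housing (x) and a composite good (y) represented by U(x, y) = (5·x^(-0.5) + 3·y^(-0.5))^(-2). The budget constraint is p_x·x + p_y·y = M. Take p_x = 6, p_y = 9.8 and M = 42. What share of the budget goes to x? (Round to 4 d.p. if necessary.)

MU_x ∝ 5·x^(-1.5), MU_y ∝ 3·y^(-1.5), so MRS = (5/3)·(y/x)^(1.5) = p_x/p_y.
Hence y/x = ((3/5)·p_x/p_y)^(1/(1.5)), i.e. raised to the 2/3 power.
Substitute y = (y/x)·x into the budget: x* = M/(p_x + p_y·(y/x)).
Numerically y/x = 0.512922, so x* = 42/(6 + 9.8·0.512922) = 3.809 and y* = 0.512922·3.809 = 1.9537.
Expenditure on x: 6·3.809 = 22.8538; share = 0.5441.

share on x = 0.5441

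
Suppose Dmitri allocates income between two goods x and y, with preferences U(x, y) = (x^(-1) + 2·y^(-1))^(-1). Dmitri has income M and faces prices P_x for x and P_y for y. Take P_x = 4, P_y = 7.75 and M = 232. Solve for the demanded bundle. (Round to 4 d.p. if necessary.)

MRS = MU_x/MU_y = (1/2)·(y/x)^(2). Set equal to P_x/P_y.
Hence y/x = (2·P_x/P_y)^(1/(2)), i.e. raised to the 0.5 power.
With the ratio pinned down, the budget gives x* = M/(P_x + P_y·(y/x)) and y* = (y/x)·x*.
Numerically y/x = 1.016001, so x* = 232/(4 + 7.75·1.016001) = 19.5385 and y* = 1.016001·19.5385 = 19.8511.

x* = 19.5385, y* = 19.8511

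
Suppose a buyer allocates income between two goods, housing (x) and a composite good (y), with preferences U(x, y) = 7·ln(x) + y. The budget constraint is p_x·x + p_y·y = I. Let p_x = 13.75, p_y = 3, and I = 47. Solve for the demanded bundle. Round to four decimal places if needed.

x* = 1.5273, y* = 8.6667

MU_x = 7/x, MU_y = 1. Tangency: 7/x = p_x/p_y.
So x*(p_x,p_y) = 7·p_y/p_x, independent of income; and y* = (I − 7·p_y)/p_y.
At the given prices: x* = 7·3/13.75 = 1.5273, and y* = 8.6667.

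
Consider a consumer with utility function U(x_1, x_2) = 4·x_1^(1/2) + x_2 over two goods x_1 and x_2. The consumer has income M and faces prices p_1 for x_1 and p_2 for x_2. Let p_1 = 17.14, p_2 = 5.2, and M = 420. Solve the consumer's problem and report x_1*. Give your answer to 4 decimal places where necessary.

Utility is quasi-linear in x_2; the FOC for x_1 is 2/√x_1 = p_1/p_2.
Solve: √x_1 = 2·p_2/p_1, so x_1*(p_1,p_2) = (2·p_2/p_1)², and x_2* = (M − p_1·x_1*)/p_2.
Plugging in: x_1* = (2·5.2/17.14)² = 0.3682.

x_1* = 0.3682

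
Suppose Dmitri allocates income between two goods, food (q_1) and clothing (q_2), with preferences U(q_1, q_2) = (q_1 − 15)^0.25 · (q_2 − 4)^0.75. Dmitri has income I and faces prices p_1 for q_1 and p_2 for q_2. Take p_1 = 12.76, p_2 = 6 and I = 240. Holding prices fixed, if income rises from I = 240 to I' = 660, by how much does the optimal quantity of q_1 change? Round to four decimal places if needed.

Let q_1' = q_1−15, q_2' = q_2−4. MRS = (1/3)·q_2'/q_1' = p_1/p_2.
Substituting into the budget: q_1* = 15 + 0.25·(I − 15·p_1 − 4·p_2)/p_1, and q_2* = 4 + 0.75·(…)/p_2.
Discretionary income = 240 − 15·12.76 − 4·6 = 24.6; q_1* = 15 + 0.25·24.6/12.76 = 15.482.
At I' = 660: q_1* = 23.7108. Change: 23.7108 − 15.482 = 8.2288.

Δq_1* = 8.2288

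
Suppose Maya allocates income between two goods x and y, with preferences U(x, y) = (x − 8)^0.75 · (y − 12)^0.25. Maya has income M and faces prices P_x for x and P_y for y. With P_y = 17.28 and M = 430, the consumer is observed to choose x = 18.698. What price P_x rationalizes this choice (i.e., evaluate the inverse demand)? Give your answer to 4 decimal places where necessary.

P_x = 10

This is Cobb-Douglas in (x−8, y−12): tangency gives 0.75·P_y·(y−12) = 0.25·P_x·(x−8).
After buying the subsistence bundle (8, 12), a share 0.75 of the remaining income goes to x: x* = 8 + 0.75·(M − 8P_x − 12P_y)/P_x.
Set x* = 18.698 in the demand function and solve for P_x: P_x = 10.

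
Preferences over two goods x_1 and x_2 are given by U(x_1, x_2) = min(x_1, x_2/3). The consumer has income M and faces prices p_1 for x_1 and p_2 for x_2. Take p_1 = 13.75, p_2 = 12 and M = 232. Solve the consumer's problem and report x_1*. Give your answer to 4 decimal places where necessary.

Leontief preferences: the optimum is at the kink where x_1/1 = x_2/3, i.e. x_2 = 3·x_1.
Budget: p_1·x_1 + p_2·3·x_1 = M, so (p_1 + 3·p_2)·x_1 = M.
Demand: x_1*(p_1,p_2,M) = M/(p_1 + 3·p_2), x_2* = 3·M/(p_1 + 3·p_2).
Here 13.75 + 3·12 = 49.75, giving x_1* = 4.6633.

x_1* = 4.6633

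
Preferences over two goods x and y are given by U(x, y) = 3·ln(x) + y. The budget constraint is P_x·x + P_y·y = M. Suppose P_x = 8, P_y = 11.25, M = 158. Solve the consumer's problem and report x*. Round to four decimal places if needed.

Set MRS = P_x/P_y: (3/x)/1 = P_x/P_y.
So x*(P_x,P_y) = 3·P_y/P_x, independent of income; and y* = (M − 3·P_y)/P_y.
At the given prices: x* = 3·11.25/8 = 4.2188.

x* = 4.2188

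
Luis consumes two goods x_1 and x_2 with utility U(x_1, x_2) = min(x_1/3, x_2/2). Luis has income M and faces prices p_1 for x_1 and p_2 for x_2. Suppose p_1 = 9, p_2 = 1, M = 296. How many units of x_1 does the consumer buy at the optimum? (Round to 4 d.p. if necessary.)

With perfect complements, no substitution: consume in ratio x_1:x_2 = 3:2.
Budget: p_1·x_1 + p_2·(2/3)·x_1 = M, so (3·p_1 + 2·p_2)·x_1 = 3·M.
Demand: x_1*(p_1,p_2,M) = 3·M/(3·p_1 + 2·p_2), x_2* = 2·M/(3·p_1 + 2·p_2).
Here 3·9 + 2·1 = 29, giving x_1* = 30.6207.

x_1* = 30.6207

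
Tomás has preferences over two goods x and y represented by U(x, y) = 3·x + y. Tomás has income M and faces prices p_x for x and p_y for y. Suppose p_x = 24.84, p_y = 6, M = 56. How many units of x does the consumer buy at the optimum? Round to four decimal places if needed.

y gives more utility per dollar, so spend all income on y: y* = M/p_y, x* = 0.
Numerically: x* = 0, y* = 9.3333.

x* = 0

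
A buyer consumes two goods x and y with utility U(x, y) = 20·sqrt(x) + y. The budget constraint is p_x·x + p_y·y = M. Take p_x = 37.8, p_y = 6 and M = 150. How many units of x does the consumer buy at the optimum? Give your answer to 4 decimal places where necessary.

x* = 2.5195

Set MRS = p_x/p_y: 10·x^(−1/2) = p_x/p_y.
Thus x* = (10·p_y/p_x)² — independent of M — with the rest of income spent on y.
Plugging in: x* = (10·6/37.8)² = 2.5195.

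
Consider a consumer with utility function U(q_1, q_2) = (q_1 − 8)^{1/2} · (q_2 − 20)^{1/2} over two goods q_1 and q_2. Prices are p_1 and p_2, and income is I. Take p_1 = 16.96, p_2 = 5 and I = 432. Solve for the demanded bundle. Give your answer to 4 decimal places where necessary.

q_1* = 13.7877, q_2* = 39.632

Let q_1' = q_1−8, q_2' = q_2−20. MRS = q_2'/q_1' = p_1/p_2.
After buying the subsistence bundle (8, 20), a share 0.5 of the remaining income goes to q_1: q_1* = 8 + 0.5·(I − 8p_1 − 20p_2)/p_1.
Discretionary income = 432 − 8·16.96 − 20·5 = 196.32; q_1* = 8 + 0.5·196.32/16.96 = 13.7877; q_2* = 20 + 0.5·196.32/5 = 39.632.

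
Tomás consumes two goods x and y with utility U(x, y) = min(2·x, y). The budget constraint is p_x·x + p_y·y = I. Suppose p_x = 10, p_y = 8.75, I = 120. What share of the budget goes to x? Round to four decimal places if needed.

With perfect complements, no substitution: consume in ratio x:y = 1:2.
Budget: p_x·x + p_y·2·x = I, so (p_x + 2·p_y)·x = I.
Demand: x*(p_x,p_y,I) = I/(p_x + 2·p_y), y* = 2·I/(p_x + 2·p_y).
Here 10 + 2·8.75 = 27.5, giving x* = 4.3636 and y* = 8.7273.
Expenditure on x: 10·4.3636 = 43.6364; share = 0.3636.

share on x = 0.3636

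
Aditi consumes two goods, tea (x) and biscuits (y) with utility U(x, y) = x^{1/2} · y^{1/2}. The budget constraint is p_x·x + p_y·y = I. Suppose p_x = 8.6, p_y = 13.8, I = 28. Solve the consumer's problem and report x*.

x* = 1.6279

Demand: x*(p_x,p_y,I) = 0.5·I/p_x and y* = 0.5·I/p_y.
At p_x=8.6, p_y=13.8, I=28: x* = 0.5·28/8.6 = 1.6279.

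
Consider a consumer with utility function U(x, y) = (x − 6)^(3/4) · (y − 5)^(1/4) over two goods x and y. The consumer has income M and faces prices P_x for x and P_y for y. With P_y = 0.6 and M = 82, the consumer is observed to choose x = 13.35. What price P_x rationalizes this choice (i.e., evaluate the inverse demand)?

MRS = 3·(y−5)/(x−6). Tangency with P_x/P_y gives y−5 = (1/3)·(P_x/P_y)·(x−6).
Substituting into the budget: x* = 6 + 0.75·(M − 6·P_x − 5·P_y)/P_x, and y* = 5 + 0.25·(…)/P_y.
Set x* = 13.35 in the demand function and solve for P_x: P_x = 5.

P_x = 5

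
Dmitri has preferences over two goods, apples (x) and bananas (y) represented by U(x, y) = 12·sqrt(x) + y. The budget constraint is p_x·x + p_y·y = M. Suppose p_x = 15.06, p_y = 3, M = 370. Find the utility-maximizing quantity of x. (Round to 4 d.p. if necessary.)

x* = 1.4285

Utility is quasi-linear in y; the FOC for x is 6/√x = p_x/p_y.
Thus x* = (6·p_y/p_x)² — independent of M — with the rest of income spent on y.
Plugging in: x* = (6·3/15.06)² = 1.4285.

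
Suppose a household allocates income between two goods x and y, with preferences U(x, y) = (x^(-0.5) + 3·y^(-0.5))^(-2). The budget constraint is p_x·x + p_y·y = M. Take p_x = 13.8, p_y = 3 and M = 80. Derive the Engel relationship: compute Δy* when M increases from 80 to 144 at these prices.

Δy* = 11.8549

MU_x ∝ x^(-1.5), MU_y ∝ 3·y^(-1.5), so MRS = (1/3)·(y/x)^(1.5) = p_x/p_y.
Solve for the ratio: y/x = [3·p_x/p_y]^(2/3).
With the ratio pinned down, the budget gives x* = M/(p_x + p_y·(y/x)) and y* = (y/x)·x*.
Numerically y/x = 5.753331, so x* = 80/(13.8 + 3·5.753331) = 2.5757 and y* = 5.753331·2.5757 = 14.8186.
At M' = 144: y* = 26.6735. Change: 26.6735 − 14.8186 = 11.8549.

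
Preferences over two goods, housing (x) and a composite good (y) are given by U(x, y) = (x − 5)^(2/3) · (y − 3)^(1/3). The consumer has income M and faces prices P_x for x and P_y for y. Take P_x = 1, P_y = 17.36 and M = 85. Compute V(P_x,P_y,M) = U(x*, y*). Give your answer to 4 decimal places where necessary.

V = 5.7056

MRS = 2·(y−3)/(x−5). Tangency with P_x/P_y gives y−3 = (1/2)·(P_x/P_y)·(x−5).
After buying the subsistence bundle (5, 3), a share 2/3 of the remaining income goes to x: x* = 5 + 2/3·(M − 5P_x − 3P_y)/P_x.
Discretionary income = 85 − 5·1 − 3·17.36 = 27.92; x* = 5 + 2/3·27.92/1 = 23.6133; y* = 3 + 1/3·27.92/17.36 = 3.5361.
Utility at the optimum: U(23.6133, 3.5361) = 5.7056.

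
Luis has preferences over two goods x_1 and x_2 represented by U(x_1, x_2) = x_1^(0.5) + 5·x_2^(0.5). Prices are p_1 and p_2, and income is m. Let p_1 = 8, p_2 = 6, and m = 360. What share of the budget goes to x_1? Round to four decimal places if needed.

share on x_1 = 0.0291

From the CES first-order condition, (1/5)·(x_2/x_1)^(0.5) = p_1/p_2.
Solve for the ratio: x_2/x_1 = [5·p_1/p_2]^(2).
With the ratio pinned down, the budget gives x_1* = m/(p_1 + p_2·(x_2/x_1)) and x_2* = (x_2/x_1)·x_1*.
Numerically x_2/x_1 = 44.444444, so x_1* = 360/(8 + 6·44.444444) = 1.3107 and x_2* = 44.444444·1.3107 = 58.2524.
Expenditure on x_1: 8·1.3107 = 10.4854; share = 0.0291.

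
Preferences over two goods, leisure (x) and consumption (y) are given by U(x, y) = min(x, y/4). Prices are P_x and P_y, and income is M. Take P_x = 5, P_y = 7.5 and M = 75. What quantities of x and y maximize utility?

Leontief preferences: the optimum is at the kink where x/1 = y/4, i.e. y = 4·x.
Budget: P_x·x + P_y·4·x = M, so (P_x + 4·P_y)·x = M.
Demand: x*(P_x,P_y,M) = M/(P_x + 4·P_y), y* = 4·M/(P_x + 4·P_y).
Here 5 + 4·7.5 = 35, giving x* = 2.1429 and y* = 8.5714.

x* = 2.1429, y* = 8.5714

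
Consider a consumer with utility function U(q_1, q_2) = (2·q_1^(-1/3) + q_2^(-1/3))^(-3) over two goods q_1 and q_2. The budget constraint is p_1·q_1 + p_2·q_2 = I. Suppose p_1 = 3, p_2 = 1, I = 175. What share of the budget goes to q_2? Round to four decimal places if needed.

share on q_2 = 0.3112

MU_q_1 ∝ 2·q_1^(-4/3), MU_q_2 ∝ q_2^(-4/3), so MRS = 2·(q_2/q_1)^(4/3) = p_1/p_2.
Solve for the ratio: q_2/q_1 = [(1/2)·p_1/p_2]^(0.75).
Substitute q_2 = (q_2/q_1)·q_1 into the budget: q_1* = I/(p_1 + p_2·(q_2/q_1)).
Numerically q_2/q_1 = 1.355403, so q_1* = 175/(3 + 1·1.355403) = 40.18 and q_2* = 1.355403·40.18 = 54.4601.
Expenditure on q_2: 1·54.4601 = 54.4601; share = 0.3112.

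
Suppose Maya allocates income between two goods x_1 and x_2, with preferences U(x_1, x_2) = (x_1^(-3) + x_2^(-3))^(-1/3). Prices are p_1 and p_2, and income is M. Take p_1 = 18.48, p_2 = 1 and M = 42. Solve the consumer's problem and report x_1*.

x_1* = 2.0435

Numerically x_2/x_1 = 2.073364, so x_1* = 42/(18.48 + 1·2.073364) = 2.0435.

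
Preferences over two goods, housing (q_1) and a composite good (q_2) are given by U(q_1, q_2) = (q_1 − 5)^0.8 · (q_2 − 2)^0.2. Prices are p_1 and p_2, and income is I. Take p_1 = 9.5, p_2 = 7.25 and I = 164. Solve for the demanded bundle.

Let q_1' = q_1−5, q_2' = q_2−2. MRS = 4·q_2'/q_1' = p_1/p_2.
Substituting into the budget: q_1* = 5 + 0.8·(I − 5·p_1 − 2·p_2)/p_1, and q_2* = 2 + 0.2·(…)/p_2.
Discretionary income = 164 − 5·9.5 − 2·7.25 = 102; q_1* = 5 + 0.8·102/9.5 = 13.5895; q_2* = 2 + 0.2·102/7.25 = 4.8138.

q_1* = 13.5895, q_2* = 4.8138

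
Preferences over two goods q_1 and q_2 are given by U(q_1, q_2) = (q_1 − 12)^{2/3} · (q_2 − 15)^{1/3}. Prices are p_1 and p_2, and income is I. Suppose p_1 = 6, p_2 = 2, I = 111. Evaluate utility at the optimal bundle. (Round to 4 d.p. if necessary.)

V = 1.1447

This is Cobb-Douglas in (q_1−12, q_2−15): tangency gives 2/3·p_2·(q_2−15) = 1/3·p_1·(q_1−12).
After buying the subsistence bundle (12, 15), a share 2/3 of the remaining income goes to q_1: q_1* = 12 + 2/3·(I − 12p_1 − 15p_2)/p_1.
Discretionary income = 111 − 12·6 − 15·2 = 9; q_1* = 12 + 2/3·9/6 = 13; q_2* = 15 + 1/3·9/2 = 16.5.
Utility at the optimum: U(13, 16.5) = 1.1447.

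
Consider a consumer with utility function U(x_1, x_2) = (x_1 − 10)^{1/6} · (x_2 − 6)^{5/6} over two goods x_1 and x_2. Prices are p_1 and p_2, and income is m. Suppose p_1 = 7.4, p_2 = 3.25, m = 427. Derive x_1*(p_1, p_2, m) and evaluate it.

This is Cobb-Douglas in (x_1−10, x_2−6): tangency gives 1/6·p_2·(x_2−6) = 5/6·p_1·(x_1−10).
After buying the subsistence bundle (10, 6), a share 1/6 of the remaining income goes to x_1: x_1* = 10 + 1/6·(m − 10p_1 − 6p_2)/p_1.
Discretionary income = 427 − 10·7.4 − 6·3.25 = 333.5; x_1* = 10 + 1/6·333.5/7.4 = 17.5113.

x_1* = 17.5113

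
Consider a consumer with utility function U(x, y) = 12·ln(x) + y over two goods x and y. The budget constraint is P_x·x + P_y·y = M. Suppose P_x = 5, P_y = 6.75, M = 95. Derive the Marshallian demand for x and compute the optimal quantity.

Set MRS = P_x/P_y: (12/x)/1 = P_x/P_y.
So x*(P_x,P_y) = 12·P_y/P_x, independent of income; and y* = (M − 12·P_y)/P_y.
At the given prices: x* = 12·6.75/5 = 16.2.

x* = 16.2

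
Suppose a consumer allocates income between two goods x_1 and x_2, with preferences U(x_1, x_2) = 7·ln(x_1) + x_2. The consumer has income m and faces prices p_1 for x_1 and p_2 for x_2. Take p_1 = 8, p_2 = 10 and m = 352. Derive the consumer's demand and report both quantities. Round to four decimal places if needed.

x_1* = 8.75, x_2* = 28.2

MU_x_1 = 7/x_1, MU_x_2 = 1. Tangency: 7/x_1 = p_1/p_2.
So x_1*(p_1,p_2) = 7·p_2/p_1, independent of income; and x_2* = (m − 7·p_2)/p_2.
At the given prices: x_1* = 7·10/8 = 8.75, and x_2* = 28.2.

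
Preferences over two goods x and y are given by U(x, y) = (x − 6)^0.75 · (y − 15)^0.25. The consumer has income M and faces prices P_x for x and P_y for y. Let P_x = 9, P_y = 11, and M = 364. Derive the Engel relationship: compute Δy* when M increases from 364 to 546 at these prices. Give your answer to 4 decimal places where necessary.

Δy* = 4.1364

Let x' = x−6, y' = y−15. MRS = 3·y'/x' = P_x/P_y.
After buying the subsistence bundle (6, 15), a share 0.75 of the remaining income goes to x: x* = 6 + 0.75·(M − 6P_x − 15P_y)/P_x.
Discretionary income = 364 − 6·9 − 15·11 = 145; y* = 15 + 0.25·145/11 = 18.2955.
At M' = 546: y* = 22.4318. Change: 22.4318 − 18.2955 = 4.1364.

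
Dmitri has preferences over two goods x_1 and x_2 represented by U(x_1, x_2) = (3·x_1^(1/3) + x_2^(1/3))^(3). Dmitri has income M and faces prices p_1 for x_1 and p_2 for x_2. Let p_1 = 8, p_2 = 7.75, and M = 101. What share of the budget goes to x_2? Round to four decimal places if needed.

With the ratio pinned down, the budget gives x_1* = M/(p_1 + p_2·(x_2/x_1)) and x_2* = (x_2/x_1)·x_1*.
Numerically x_2/x_1 = 0.201837, so x_1* = 101/(8 + 7.75·0.201837) = 10.5602 and x_2* = 0.201837·10.5602 = 2.1314.
Expenditure on x_2: 7.75·2.1314 = 16.5186; share = 0.1636.

share on x_2 = 0.1636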